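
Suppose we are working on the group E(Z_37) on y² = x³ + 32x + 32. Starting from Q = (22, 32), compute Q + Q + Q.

Repeated addition: build up to 3Q.
2Q: tangent at (22, 32): λ = (3·22² + 32)/(2·32) ≡ 4/27. 27⁻¹ ≡ 11 (mod 37) since 27·11 = 297 ≡ 1, so λ ≡ 4·11 ≡ 7.
  x = λ² - 22 - 22 = 49 - 44 ≡ 5; y = λ·(22 - 5) - 32 ≡ 13. → (5, 13)
3Q: (5, 13) + (22, 32). λ = (32 - 13)/(22 - 5) ≡ 19/17 mod 37. 17⁻¹ ≡ 24 (mod 37) since 17·24 = 408 ≡ 1, so λ ≡ 12.
  x = λ² - 5 - 22 = 144 - 27 ≡ 6; y = λ·(5 - 6) - 13 ≡ 12. → (6, 12)

(6, 12)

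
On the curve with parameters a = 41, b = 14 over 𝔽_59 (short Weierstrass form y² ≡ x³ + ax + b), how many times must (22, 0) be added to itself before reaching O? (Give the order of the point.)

2

2P: (22, 0) + (22, 0): same x and y₁ ≡ -y₂, so the sum is O.
2P = O, so the order is 2.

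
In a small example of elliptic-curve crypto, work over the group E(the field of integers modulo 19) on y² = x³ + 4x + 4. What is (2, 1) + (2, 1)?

tangent at (2, 1): λ = (3·2² + 4)/(2·1) ≡ 16/2. 2⁻¹ ≡ 10 (mod 19), so λ ≡ 16·10 ≡ 8.
  x = λ² - 2 - 2 = 64 - 4 ≡ 3; y = λ·(2 - 3) - 1 ≡ 10. → (3, 10)

(3, 10)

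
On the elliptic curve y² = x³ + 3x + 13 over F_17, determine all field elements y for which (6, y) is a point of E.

3, 14

x³ + 3x + 13 = 247 ≡ 9 (mod 17).
Square roots of 9 mod 17: 3 and 14 (since 3² = 9 ≡ 9).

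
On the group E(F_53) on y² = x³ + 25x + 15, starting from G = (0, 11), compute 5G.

(28, 47)

Double-and-add on 5 = (101)₂. Start with G = (0, 11) for the leading 1-bit.
double: tangent at (0, 11): λ = (3·0² + 25)/(2·11) ≡ 25/22. 22⁻¹ ≡ 41 (mod 53) since 22·41 = 902 ≡ 1, so λ ≡ 25·41 ≡ 18.
  x = λ² - 0 - 0 = 324 - 0 ≡ 6; y = λ·(0 - 6) - 11 ≡ 40. → (6, 40)
double: tangent at (6, 40): λ = (3·6² + 25)/(2·40) ≡ 27/27. 27⁻¹ ≡ 2 (mod 53), so λ ≡ 27·2 ≡ 1.
  x = λ² - 6 - 6 = 1 - 12 ≡ 42; y = λ·(6 - 42) - 40 ≡ 30. → (42, 30)
add G: (42, 30) + (0, 11). λ = (11 - 30)/(0 - 42) ≡ 34/11 mod 53. 11⁻¹ ≡ 29 (mod 53) since 11·29 = 319 ≡ 1, so λ ≡ 32.
  x = λ² - 42 - 0 = 1024 - 42 ≡ 28; y = λ·(42 - 28) - 30 ≡ 47. → (28, 47)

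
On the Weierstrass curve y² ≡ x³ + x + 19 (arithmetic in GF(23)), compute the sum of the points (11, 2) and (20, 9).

(21, 3)

(11, 2) + (20, 9). λ = (9 - 2)/(20 - 11) ≡ 7/9 mod 23. 9⁻¹ ≡ 18 (mod 23), so λ ≡ 11.
  x = λ² - 11 - 20 = 121 - 31 ≡ 21; y = λ·(11 - 21) - 2 ≡ 3. → (21, 3)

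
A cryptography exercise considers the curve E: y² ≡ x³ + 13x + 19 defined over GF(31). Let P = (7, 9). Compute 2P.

tangent at (7, 9): λ = (3·7² + 13)/(2·9) ≡ 5/18. 18⁻¹ ≡ 19 (mod 31), so λ ≡ 5·19 ≡ 2.
  x = λ² - 7 - 7 = 4 - 14 ≡ 21; y = λ·(7 - 21) - 9 ≡ 25. → (21, 25)

(21, 25)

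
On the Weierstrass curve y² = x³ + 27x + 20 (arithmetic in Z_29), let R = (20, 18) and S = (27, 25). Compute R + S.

(20, 18) + (27, 25). λ = (25 - 18)/(27 - 20) ≡ 7/7 mod 29. 7⁻¹ ≡ 25 (mod 29), so λ ≡ 1.
  x = λ² - 20 - 27 = 1 - 47 ≡ 12; y = λ·(20 - 12) - 18 ≡ 19. → (12, 19)

(12, 19)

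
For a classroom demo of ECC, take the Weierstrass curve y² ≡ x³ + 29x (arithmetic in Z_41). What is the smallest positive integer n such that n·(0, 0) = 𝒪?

2P: (0, 0) + (0, 0): same x and y₁ ≡ -y₂, so the sum is 𝒪.
2P = 𝒪, so the order is 2.

2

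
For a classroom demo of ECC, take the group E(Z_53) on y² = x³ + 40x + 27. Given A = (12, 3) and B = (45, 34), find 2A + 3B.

(12, 50)

First 2A:
Repeated addition: build up to 2A.
2A: tangent at (12, 3): λ = (3·12² + 40)/(2·3) ≡ 48/6. 6⁻¹ ≡ 9 (mod 53), so λ ≡ 48·9 ≡ 8.
  x = λ² - 12 - 12 = 64 - 24 ≡ 40; y = λ·(12 - 40) - 3 ≡ 38. → (40, 38)
2A = (40, 38).
Next 3B:
Repeated addition: build up to 3B.
2B: tangent at (45, 34): λ = (3·45² + 40)/(2·34) ≡ 20/15. 15⁻¹ ≡ 46 (mod 53), so λ ≡ 20·46 ≡ 19.
  x = λ² - 45 - 45 = 361 - 90 ≡ 6; y = λ·(45 - 6) - 34 ≡ 18. → (6, 18)
3B: (6, 18) + (45, 34). λ = (34 - 18)/(45 - 6) ≡ 16/39 mod 53. 39⁻¹ ≡ 34 (mod 53), so λ ≡ 14.
  x = λ² - 6 - 45 = 196 - 51 ≡ 39; y = λ·(6 - 39) - 18 ≡ 50. → (39, 50)
3B = (39, 50).
Finally 2A + 3B:
(40, 38) + (39, 50). λ = (50 - 38)/(39 - 40) ≡ 12/52 mod 53. 52⁻¹ ≡ 52 (mod 53), so λ ≡ 41.
  x = λ² - 40 - 39 = 1681 - 79 ≡ 12; y = λ·(40 - 12) - 38 ≡ 50. → (12, 50)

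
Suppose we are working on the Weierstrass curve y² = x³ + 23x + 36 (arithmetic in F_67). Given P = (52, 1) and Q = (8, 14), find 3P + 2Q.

First 3P:
Repeated addition: build up to 3P.
2P: tangent at (52, 1): λ = (3·52² + 23)/(2·1) ≡ 28/2. 2⁻¹ ≡ 34 (mod 67), so λ ≡ 28·34 ≡ 14.
  x = λ² - 52 - 52 = 196 - 104 ≡ 25; y = λ·(52 - 25) - 1 ≡ 42. → (25, 42)
3P: (25, 42) + (52, 1). λ = (1 - 42)/(52 - 25) ≡ 26/27 mod 67. 27⁻¹ ≡ 5 (mod 67) since 27·5 = 135 ≡ 1, so λ ≡ 63.
  x = λ² - 25 - 52 = 3969 - 77 ≡ 6; y = λ·(25 - 6) - 42 ≡ 16. → (6, 16)
3P = (6, 16).
Next 2Q:
Repeated addition: build up to 2Q.
2Q: tangent at (8, 14): λ = (3·8² + 23)/(2·14) ≡ 14/28. 28⁻¹ ≡ 12 (mod 67) since 28·12 = 336 ≡ 1, so λ ≡ 14·12 ≡ 34.
  x = λ² - 8 - 8 = 1156 - 16 ≡ 1; y = λ·(8 - 1) - 14 ≡ 23. → (1, 23)
2Q = (1, 23).
Finally 3P + 2Q:
(6, 16) + (1, 23). λ = (23 - 16)/(1 - 6) ≡ 7/62 mod 67. 62⁻¹ ≡ 40 (mod 67), so λ ≡ 12.
  x = λ² - 6 - 1 = 144 - 7 ≡ 3; y = λ·(6 - 3) - 16 ≡ 20. → (3, 20)

(3, 20)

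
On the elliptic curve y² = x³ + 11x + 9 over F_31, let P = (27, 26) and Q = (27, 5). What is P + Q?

The two points share x = 27 and their y-coordinates satisfy 26 + 5 ≡ 0 (mod 31), so they are inverses. Their sum is O.

O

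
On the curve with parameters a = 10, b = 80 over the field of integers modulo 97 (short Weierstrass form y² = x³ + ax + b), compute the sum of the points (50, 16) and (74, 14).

(50, 16) + (74, 14). λ = (14 - 16)/(74 - 50) ≡ 95/24 mod 97. 24⁻¹ ≡ 93 (mod 97), so λ ≡ 8.
  x = λ² - 50 - 74 = 64 - 124 ≡ 37; y = λ·(50 - 37) - 16 ≡ 88. → (37, 88)

(37, 88)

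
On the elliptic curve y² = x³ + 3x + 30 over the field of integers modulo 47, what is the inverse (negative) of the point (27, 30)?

-(27, 30) = (27, -30 mod 47) = (27, 17).

(27, 17)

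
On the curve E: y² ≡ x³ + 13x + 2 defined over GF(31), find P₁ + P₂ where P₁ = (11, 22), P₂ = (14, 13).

(11, 22) + (14, 13). λ = (13 - 22)/(14 - 11) ≡ 22/3 mod 31. 3⁻¹ ≡ 21 (mod 31), so λ ≡ 28.
  x = λ² - 11 - 14 = 784 - 25 ≡ 15; y = λ·(11 - 15) - 22 ≡ 21. → (15, 21)

(15, 21)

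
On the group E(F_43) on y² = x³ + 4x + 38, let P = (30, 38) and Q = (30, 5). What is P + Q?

O

The two points share x = 30 and their y-coordinates satisfy 38 + 5 ≡ 0 (mod 43), so they are inverses. Their sum is ∞.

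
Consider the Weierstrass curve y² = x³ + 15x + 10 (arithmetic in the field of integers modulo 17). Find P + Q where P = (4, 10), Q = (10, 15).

(4, 10) + (10, 15). λ = (15 - 10)/(10 - 4) ≡ 5/6 mod 17. 6⁻¹ ≡ 3 (mod 17) since 6·3 = 18 ≡ 1, so λ ≡ 15.
  x = λ² - 4 - 10 = 225 - 14 ≡ 7; y = λ·(4 - 7) - 10 ≡ 13. → (7, 13)

(7, 13)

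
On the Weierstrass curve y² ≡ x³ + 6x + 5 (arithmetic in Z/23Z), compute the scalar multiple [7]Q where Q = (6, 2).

Double-and-add on 7 = (111)₂. Start with Q = (6, 2) for the leading 1-bit.
double: tangent at (6, 2): λ = (3·6² + 6)/(2·2) ≡ 22/4. 4⁻¹ ≡ 6 (mod 23), so λ ≡ 22·6 ≡ 17.
  x = λ² - 6 - 6 = 289 - 12 ≡ 1; y = λ·(6 - 1) - 2 ≡ 14. → (1, 14)
add Q: (1, 14) + (6, 2). λ = (2 - 14)/(6 - 1) ≡ 11/5 mod 23. 5⁻¹ ≡ 14 (mod 23) since 5·14 = 70 ≡ 1, so λ ≡ 16.
  x = λ² - 1 - 6 = 256 - 7 ≡ 19; y = λ·(1 - 19) - 14 ≡ 20. → (19, 20)
double: tangent at (19, 20): λ = (3·19² + 6)/(2·20) ≡ 8/17. 17⁻¹ ≡ 19 (mod 23), so λ ≡ 8·19 ≡ 14.
  x = λ² - 19 - 19 = 196 - 38 ≡ 20; y = λ·(19 - 20) - 20 ≡ 12. → (20, 12)
add Q: (20, 12) + (6, 2). λ = (2 - 12)/(6 - 20) ≡ 13/9 mod 23. 9⁻¹ ≡ 18 (mod 23) since 9·18 = 162 ≡ 1, so λ ≡ 4.
  x = λ² - 20 - 6 = 16 - 26 ≡ 13; y = λ·(20 - 13) - 12 ≡ 16. → (13, 16)

(13, 16)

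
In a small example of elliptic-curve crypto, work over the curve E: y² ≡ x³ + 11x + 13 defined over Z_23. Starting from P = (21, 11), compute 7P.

Repeated addition: build up to 7P.
2P: tangent at (21, 11): λ = (3·21² + 11)/(2·11) ≡ 0/22. 22⁻¹ ≡ 22 (mod 23), so λ ≡ 0·22 ≡ 0.
  x = λ² - 21 - 21 = 0 - 42 ≡ 4; y = λ·(21 - 4) - 11 ≡ 12. → (4, 12)
3P: (4, 12) + (21, 11). λ = (11 - 12)/(21 - 4) ≡ 22/17 mod 23. 17⁻¹ ≡ 19 (mod 23) since 17·19 = 323 ≡ 1, so λ ≡ 4.
  x = λ² - 4 - 21 = 16 - 25 ≡ 14; y = λ·(4 - 14) - 12 ≡ 17. → (14, 17)
4P: (14, 17) + (21, 11). λ = (11 - 17)/(21 - 14) ≡ 17/7 mod 23. 7⁻¹ ≡ 10 (mod 23) since 7·10 = 70 ≡ 1, so λ ≡ 9.
  x = λ² - 14 - 21 = 81 - 35 ≡ 0; y = λ·(14 - 0) - 17 ≡ 17. → (0, 17)
5P: (0, 17) + (21, 11). λ = (11 - 17)/(21 - 0) ≡ 17/21 mod 23. 21⁻¹ ≡ 11 (mod 23), so λ ≡ 3.
  x = λ² - 0 - 21 = 9 - 21 ≡ 11; y = λ·(0 - 11) - 17 ≡ 19. → (11, 19)
6P: (11, 19) + (21, 11). λ = (11 - 19)/(21 - 11) ≡ 15/10 mod 23. 10⁻¹ ≡ 7 (mod 23) since 10·7 = 70 ≡ 1, so λ ≡ 13.
  x = λ² - 11 - 21 = 169 - 32 ≡ 22; y = λ·(11 - 22) - 19 ≡ 22. → (22, 22)
7P: (22, 22) + (21, 11). λ = (11 - 22)/(21 - 22) ≡ 12/22 mod 23. 22⁻¹ ≡ 22 (mod 23), so λ ≡ 11.
  x = λ² - 22 - 21 = 121 - 43 ≡ 9; y = λ·(22 - 9) - 22 ≡ 6. → (9, 6)

(9, 6)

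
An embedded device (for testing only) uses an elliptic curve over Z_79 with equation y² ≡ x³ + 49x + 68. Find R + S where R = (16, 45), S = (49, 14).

(69, 0)

(16, 45) + (49, 14). λ = (14 - 45)/(49 - 16) ≡ 48/33 mod 79. 33⁻¹ ≡ 12 (mod 79) since 33·12 = 396 ≡ 1, so λ ≡ 23.
  x = λ² - 16 - 49 = 529 - 65 ≡ 69; y = λ·(16 - 69) - 45 ≡ 0. → (69, 0)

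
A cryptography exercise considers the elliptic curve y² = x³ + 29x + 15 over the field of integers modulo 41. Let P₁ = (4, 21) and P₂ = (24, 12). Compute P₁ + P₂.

(4, 21) + (24, 12). λ = (12 - 21)/(24 - 4) ≡ 32/20 mod 41. 20⁻¹ ≡ 39 (mod 41) since 20·39 = 780 ≡ 1, so λ ≡ 18.
  x = λ² - 4 - 24 = 324 - 28 ≡ 9; y = λ·(4 - 9) - 21 ≡ 12. → (9, 12)

(9, 12)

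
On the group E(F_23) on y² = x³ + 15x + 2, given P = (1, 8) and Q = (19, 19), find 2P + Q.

(17, 8)

First 2P:
Repeated addition: build up to 2P.
2P: tangent at (1, 8): λ = (3·1² + 15)/(2·8) ≡ 18/16. 16⁻¹ ≡ 13 (mod 23), so λ ≡ 18·13 ≡ 4.
  x = λ² - 1 - 1 = 16 - 2 ≡ 14; y = λ·(1 - 14) - 8 ≡ 9. → (14, 9)
2P = (14, 9).
Finally 2P + Q:
(14, 9) + (19, 19). λ = (19 - 9)/(19 - 14) ≡ 10/5 mod 23. 5⁻¹ ≡ 14 (mod 23) since 5·14 = 70 ≡ 1, so λ ≡ 2.
  x = λ² - 14 - 19 = 4 - 33 ≡ 17; y = λ·(14 - 17) - 9 ≡ 8. → (17, 8)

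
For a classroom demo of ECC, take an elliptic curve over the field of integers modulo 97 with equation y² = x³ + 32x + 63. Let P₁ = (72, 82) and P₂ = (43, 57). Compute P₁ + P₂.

(14, 65)

(72, 82) + (43, 57). λ = (57 - 82)/(43 - 72) ≡ 72/68 mod 97. 68⁻¹ ≡ 10 (mod 97), so λ ≡ 41.
  x = λ² - 72 - 43 = 1681 - 115 ≡ 14; y = λ·(72 - 14) - 82 ≡ 65. → (14, 65)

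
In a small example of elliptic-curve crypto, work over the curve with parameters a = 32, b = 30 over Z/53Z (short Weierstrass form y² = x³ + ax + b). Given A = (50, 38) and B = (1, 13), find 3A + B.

(15, 49)

First 3A:
Repeated addition: build up to 3A.
2A: tangent at (50, 38): λ = (3·50² + 32)/(2·38) ≡ 6/23. 23⁻¹ ≡ 30 (mod 53), so λ ≡ 6·30 ≡ 21.
  x = λ² - 50 - 50 = 441 - 100 ≡ 23; y = λ·(50 - 23) - 38 ≡ 52. → (23, 52)
3A: (23, 52) + (50, 38). λ = (38 - 52)/(50 - 23) ≡ 39/27 mod 53. 27⁻¹ ≡ 2 (mod 53), so λ ≡ 25.
  x = λ² - 23 - 50 = 625 - 73 ≡ 22; y = λ·(23 - 22) - 52 ≡ 26. → (22, 26)
3A = (22, 26).
Finally 3A + B:
(22, 26) + (1, 13). λ = (13 - 26)/(1 - 22) ≡ 40/32 mod 53. 32⁻¹ ≡ 5 (mod 53), so λ ≡ 41.
  x = λ² - 22 - 1 = 1681 - 23 ≡ 15; y = λ·(22 - 15) - 26 ≡ 49. → (15, 49)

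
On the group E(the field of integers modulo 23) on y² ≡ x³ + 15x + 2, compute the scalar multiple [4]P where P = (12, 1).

(14, 9)

Double-and-add on 4 = (100)₂. Start with P = (12, 1) for the leading 1-bit.
double: tangent at (12, 1): λ = (3·12² + 15)/(2·1) ≡ 10/2. 2⁻¹ ≡ 12 (mod 23) since 2·12 = 24 ≡ 1, so λ ≡ 10·12 ≡ 5.
  x = λ² - 12 - 12 = 25 - 24 ≡ 1; y = λ·(12 - 1) - 1 ≡ 8. → (1, 8)
double: tangent at (1, 8): λ = (3·1² + 15)/(2·8) ≡ 18/16. 16⁻¹ ≡ 13 (mod 23) since 16·13 = 208 ≡ 1, so λ ≡ 18·13 ≡ 4.
  x = λ² - 1 - 1 = 16 - 2 ≡ 14; y = λ·(1 - 14) - 8 ≡ 9. → (14, 9)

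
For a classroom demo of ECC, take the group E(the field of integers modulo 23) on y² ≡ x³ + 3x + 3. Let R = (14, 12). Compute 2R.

(21, 14)

tangent at (14, 12): λ = (3·14² + 3)/(2·12) ≡ 16/1. 1⁻¹ ≡ 1 (mod 23), so λ ≡ 16·1 ≡ 16.
  x = λ² - 14 - 14 = 256 - 28 ≡ 21; y = λ·(14 - 21) - 12 ≡ 14. → (21, 14)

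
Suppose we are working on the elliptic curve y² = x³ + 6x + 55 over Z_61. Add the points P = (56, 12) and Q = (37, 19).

(7, 47)

(56, 12) + (37, 19). λ = (19 - 12)/(37 - 56) ≡ 7/42 mod 61. 42⁻¹ ≡ 16 (mod 61) since 42·16 = 672 ≡ 1, so λ ≡ 51.
  x = λ² - 56 - 37 = 2601 - 93 ≡ 7; y = λ·(56 - 7) - 12 ≡ 47. → (7, 47)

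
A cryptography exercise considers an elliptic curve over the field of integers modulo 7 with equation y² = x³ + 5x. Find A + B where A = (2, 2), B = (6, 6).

(2, 2) + (6, 6). λ = (6 - 2)/(6 - 2) ≡ 4/4 mod 7. 4⁻¹ ≡ 2 (mod 7), so λ ≡ 1.
  x = λ² - 2 - 6 = 1 - 8 ≡ 0; y = λ·(2 - 0) - 2 ≡ 0. → (0, 0)

(0, 0)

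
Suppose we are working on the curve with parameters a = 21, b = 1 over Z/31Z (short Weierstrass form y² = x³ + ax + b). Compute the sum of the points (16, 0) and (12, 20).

(28, 29)

(16, 0) + (12, 20). λ = (20 - 0)/(12 - 16) ≡ 20/27 mod 31. 27⁻¹ ≡ 23 (mod 31) since 27·23 = 621 ≡ 1, so λ ≡ 26.
  x = λ² - 16 - 12 = 676 - 28 ≡ 28; y = λ·(16 - 28) - 0 ≡ 29. → (28, 29)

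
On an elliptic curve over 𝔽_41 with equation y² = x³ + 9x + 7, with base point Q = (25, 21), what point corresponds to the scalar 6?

Double-and-add on 6 = (110)₂. Start with Q = (25, 21) for the leading 1-bit.
double: tangent at (25, 21): λ = (3·25² + 9)/(2·21) ≡ 39/1. 1⁻¹ ≡ 1 (mod 41) since 1·1 = 1 ≡ 1, so λ ≡ 39·1 ≡ 39.
  x = λ² - 25 - 25 = 1521 - 50 ≡ 36; y = λ·(25 - 36) - 21 ≡ 1. → (36, 1)
add Q: (36, 1) + (25, 21). λ = (21 - 1)/(25 - 36) ≡ 20/30 mod 41. 30⁻¹ ≡ 26 (mod 41), so λ ≡ 28.
  x = λ² - 36 - 25 = 784 - 61 ≡ 26; y = λ·(36 - 26) - 1 ≡ 33. → (26, 33)
double: tangent at (26, 33): λ = (3·26² + 9)/(2·33) ≡ 28/25. 25⁻¹ ≡ 23 (mod 41), so λ ≡ 28·23 ≡ 29.
  x = λ² - 26 - 26 = 841 - 52 ≡ 10; y = λ·(26 - 10) - 33 ≡ 21. → (10, 21)

(10, 21)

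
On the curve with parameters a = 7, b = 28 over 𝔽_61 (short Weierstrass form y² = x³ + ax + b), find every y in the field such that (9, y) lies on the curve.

x³ + 7x + 28 = 820 ≡ 27 (mod 61).
Square roots of 27 mod 61: 24 and 37 (since 24² = 576 ≡ 27).

24, 37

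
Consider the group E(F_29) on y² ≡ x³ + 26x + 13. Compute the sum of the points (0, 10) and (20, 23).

(0, 10) + (20, 23). λ = (23 - 10)/(20 - 0) ≡ 13/20 mod 29. 20⁻¹ ≡ 16 (mod 29), so λ ≡ 5.
  x = λ² - 0 - 20 = 25 - 20 ≡ 5; y = λ·(0 - 5) - 10 ≡ 23. → (5, 23)

(5, 23)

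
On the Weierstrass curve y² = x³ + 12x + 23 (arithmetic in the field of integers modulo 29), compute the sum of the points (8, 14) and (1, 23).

(11, 23)

(8, 14) + (1, 23). λ = (23 - 14)/(1 - 8) ≡ 9/22 mod 29. 22⁻¹ ≡ 4 (mod 29), so λ ≡ 7.
  x = λ² - 8 - 1 = 49 - 9 ≡ 11; y = λ·(8 - 11) - 14 ≡ 23. → (11, 23)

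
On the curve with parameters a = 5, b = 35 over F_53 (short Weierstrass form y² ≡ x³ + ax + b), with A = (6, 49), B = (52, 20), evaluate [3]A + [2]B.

First 3A:
Repeated addition: build up to 3A.
2A: tangent at (6, 49): λ = (3·6² + 5)/(2·49) ≡ 7/45. 45⁻¹ ≡ 33 (mod 53), so λ ≡ 7·33 ≡ 19.
  x = λ² - 6 - 6 = 361 - 12 ≡ 31; y = λ·(6 - 31) - 49 ≡ 6. → (31, 6)
3A: (31, 6) + (6, 49). λ = (49 - 6)/(6 - 31) ≡ 43/28 mod 53. 28⁻¹ ≡ 36 (mod 53), so λ ≡ 11.
  x = λ² - 31 - 6 = 121 - 37 ≡ 31; y = λ·(31 - 31) - 6 ≡ 47. → (31, 47)
3A = (31, 47).
Next 2B:
Repeated addition: build up to 2B.
2B: tangent at (52, 20): λ = (3·52² + 5)/(2·20) ≡ 8/40. 40⁻¹ ≡ 4 (mod 53), so λ ≡ 8·4 ≡ 32.
  x = λ² - 52 - 52 = 1024 - 104 ≡ 19; y = λ·(52 - 19) - 20 ≡ 29. → (19, 29)
2B = (19, 29).
Finally 3A + 2B:
(31, 47) + (19, 29). λ = (29 - 47)/(19 - 31) ≡ 35/41 mod 53. 41⁻¹ ≡ 22 (mod 53), so λ ≡ 28.
  x = λ² - 31 - 19 = 784 - 50 ≡ 45; y = λ·(31 - 45) - 47 ≡ 38. → (45, 38)

(45, 38)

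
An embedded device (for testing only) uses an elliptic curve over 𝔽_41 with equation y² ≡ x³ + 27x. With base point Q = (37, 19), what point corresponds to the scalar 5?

O

Double-and-add on 5 = (101)₂. Start with Q = (37, 19) for the leading 1-bit.
double: tangent at (37, 19): λ = (3·37² + 27)/(2·19) ≡ 34/38. 38⁻¹ ≡ 27 (mod 41), so λ ≡ 34·27 ≡ 16.
  x = λ² - 37 - 37 = 256 - 74 ≡ 18; y = λ·(37 - 18) - 19 ≡ 39. → (18, 39)
double: tangent at (18, 39): λ = (3·18² + 27)/(2·39) ≡ 15/37. 37⁻¹ ≡ 10 (mod 41) since 37·10 = 370 ≡ 1, so λ ≡ 15·10 ≡ 27.
  x = λ² - 18 - 18 = 729 - 36 ≡ 37; y = λ·(18 - 37) - 39 ≡ 22. → (37, 22)
add Q: (37, 22) + (37, 19): same x and y₁ ≡ -y₂, so the sum is O.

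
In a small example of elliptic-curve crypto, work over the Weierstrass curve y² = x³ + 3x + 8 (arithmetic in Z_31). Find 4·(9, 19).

(12, 6)

Write P = (9, 19).
Double-and-add on 4 = (100)₂. Start with P = (9, 19) for the leading 1-bit.
double: tangent at (9, 19): λ = (3·9² + 3)/(2·19) ≡ 29/7. 7⁻¹ ≡ 9 (mod 31) since 7·9 = 63 ≡ 1, so λ ≡ 29·9 ≡ 13.
  x = λ² - 9 - 9 = 169 - 18 ≡ 27; y = λ·(9 - 27) - 19 ≡ 26. → (27, 26)
double: tangent at (27, 26): λ = (3·27² + 3)/(2·26) ≡ 20/21. 21⁻¹ ≡ 3 (mod 31), so λ ≡ 20·3 ≡ 29.
  x = λ² - 27 - 27 = 841 - 54 ≡ 12; y = λ·(27 - 12) - 26 ≡ 6. → (12, 6)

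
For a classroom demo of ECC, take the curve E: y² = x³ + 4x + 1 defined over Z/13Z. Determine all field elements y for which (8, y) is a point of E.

x³ + 4x + 1 = 545 ≡ 12 (mod 13).
Square roots of 12 mod 13: 5 and 8 (since 5² = 25 ≡ 12).

5, 8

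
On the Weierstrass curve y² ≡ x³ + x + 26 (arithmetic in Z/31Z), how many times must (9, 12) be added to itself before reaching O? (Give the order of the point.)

2P: tangent at (9, 12): λ = (3·9² + 1)/(2·12) ≡ 27/24. 24⁻¹ ≡ 22 (mod 31), so λ ≡ 27·22 ≡ 5.
  x = λ² - 9 - 9 = 25 - 18 ≡ 7; y = λ·(9 - 7) - 12 ≡ 29. → (7, 29)
3P: (7, 29) + (9, 12). λ = (12 - 29)/(9 - 7) ≡ 14/2 mod 31. 2⁻¹ ≡ 16 (mod 31) since 2·16 = 32 ≡ 1, so λ ≡ 7.
  x = λ² - 7 - 9 = 49 - 16 ≡ 2; y = λ·(7 - 2) - 29 ≡ 6. → (2, 6)
4P: (2, 6) + (9, 12). λ = (12 - 6)/(9 - 2) ≡ 6/7 mod 31. 7⁻¹ ≡ 9 (mod 31), so λ ≡ 23.
  x = λ² - 2 - 9 = 529 - 11 ≡ 22; y = λ·(2 - 22) - 6 ≡ 30. → (22, 30)
5P: (22, 30) + (9, 12). λ = (12 - 30)/(9 - 22) ≡ 13/18 mod 31. 18⁻¹ ≡ 19 (mod 31), so λ ≡ 30.
  x = λ² - 22 - 9 = 900 - 31 ≡ 1; y = λ·(22 - 1) - 30 ≡ 11. → (1, 11)
6P: (1, 11) + (9, 12). λ = (12 - 11)/(9 - 1) ≡ 1/8 mod 31. 8⁻¹ ≡ 4 (mod 31), so λ ≡ 4.
  x = λ² - 1 - 9 = 16 - 10 ≡ 6; y = λ·(1 - 6) - 11 ≡ 0. → (6, 0)
7P: (6, 0) + (9, 12). λ = (12 - 0)/(9 - 6) ≡ 12/3 mod 31. 3⁻¹ ≡ 21 (mod 31), so λ ≡ 4.
  x = λ² - 6 - 9 = 16 - 15 ≡ 1; y = λ·(6 - 1) - 0 ≡ 20. → (1, 20)
8P: (1, 20) + (9, 12). λ = (12 - 20)/(9 - 1) ≡ 23/8 mod 31. 8⁻¹ ≡ 4 (mod 31), so λ ≡ 30.
  x = λ² - 1 - 9 = 900 - 10 ≡ 22; y = λ·(1 - 22) - 20 ≡ 1. → (22, 1)
9P: (22, 1) + (9, 12). λ = (12 - 1)/(9 - 22) ≡ 11/18 mod 31. 18⁻¹ ≡ 19 (mod 31), so λ ≡ 23.
  x = λ² - 22 - 9 = 529 - 31 ≡ 2; y = λ·(22 - 2) - 1 ≡ 25. → (2, 25)
10P: (2, 25) + (9, 12). λ = (12 - 25)/(9 - 2) ≡ 18/7 mod 31. 7⁻¹ ≡ 9 (mod 31), so λ ≡ 7.
  x = λ² - 2 - 9 = 49 - 11 ≡ 7; y = λ·(2 - 7) - 25 ≡ 2. → (7, 2)
11P: (7, 2) + (9, 12). λ = (12 - 2)/(9 - 7) ≡ 10/2 mod 31. 2⁻¹ ≡ 16 (mod 31) since 2·16 = 32 ≡ 1, so λ ≡ 5.
  x = λ² - 7 - 9 = 25 - 16 ≡ 9; y = λ·(7 - 9) - 2 ≡ 19. → (9, 19)
12P: (9, 19) + (9, 12): same x and y₁ ≡ -y₂, so the sum is O.
12P = O, so the order is 12.

12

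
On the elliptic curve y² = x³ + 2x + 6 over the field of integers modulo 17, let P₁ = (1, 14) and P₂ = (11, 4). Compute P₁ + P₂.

(6, 8)

(1, 14) + (11, 4). λ = (4 - 14)/(11 - 1) ≡ 7/10 mod 17. 10⁻¹ ≡ 12 (mod 17) since 10·12 = 120 ≡ 1, so λ ≡ 16.
  x = λ² - 1 - 11 = 256 - 12 ≡ 6; y = λ·(1 - 6) - 14 ≡ 8. → (6, 8)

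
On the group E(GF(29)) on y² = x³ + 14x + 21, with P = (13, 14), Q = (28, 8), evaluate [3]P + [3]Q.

(21, 21)

First 3P:
Repeated addition: build up to 3P.
2P: tangent at (13, 14): λ = (3·13² + 14)/(2·14) ≡ 28/28. 28⁻¹ ≡ 28 (mod 29), so λ ≡ 28·28 ≡ 1.
  x = λ² - 13 - 13 = 1 - 26 ≡ 4; y = λ·(13 - 4) - 14 ≡ 24. → (4, 24)
3P: (4, 24) + (13, 14). λ = (14 - 24)/(13 - 4) ≡ 19/9 mod 29. 9⁻¹ ≡ 13 (mod 29) since 9·13 = 117 ≡ 1, so λ ≡ 15.
  x = λ² - 4 - 13 = 225 - 17 ≡ 5; y = λ·(4 - 5) - 24 ≡ 19. → (5, 19)
3P = (5, 19).
Next 3Q:
Repeated addition: build up to 3Q.
2Q: tangent at (28, 8): λ = (3·28² + 14)/(2·8) ≡ 17/16. 16⁻¹ ≡ 20 (mod 29) since 16·20 = 320 ≡ 1, so λ ≡ 17·20 ≡ 21.
  x = λ² - 28 - 28 = 441 - 56 ≡ 8; y = λ·(28 - 8) - 8 ≡ 6. → (8, 6)
3Q: (8, 6) + (28, 8). λ = (8 - 6)/(28 - 8) ≡ 2/20 mod 29. 20⁻¹ ≡ 16 (mod 29), so λ ≡ 3.
  x = λ² - 8 - 28 = 9 - 36 ≡ 2; y = λ·(8 - 2) - 6 ≡ 12. → (2, 12)
3Q = (2, 12).
Finally 3P + 3Q:
(5, 19) + (2, 12). λ = (12 - 19)/(2 - 5) ≡ 22/26 mod 29. 26⁻¹ ≡ 19 (mod 29), so λ ≡ 12.
  x = λ² - 5 - 2 = 144 - 7 ≡ 21; y = λ·(5 - 21) - 19 ≡ 21. → (21, 21)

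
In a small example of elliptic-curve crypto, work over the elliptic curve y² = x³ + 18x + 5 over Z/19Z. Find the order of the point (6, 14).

10

2P: tangent at (6, 14): λ = (3·6² + 18)/(2·14) ≡ 12/9. 9⁻¹ ≡ 17 (mod 19) since 9·17 = 153 ≡ 1, so λ ≡ 12·17 ≡ 14.
  x = λ² - 6 - 6 = 196 - 12 ≡ 13; y = λ·(6 - 13) - 14 ≡ 2. → (13, 2)
3P: (13, 2) + (6, 14). λ = (14 - 2)/(6 - 13) ≡ 12/12 mod 19. 12⁻¹ ≡ 8 (mod 19), so λ ≡ 1.
  x = λ² - 13 - 6 = 1 - 19 ≡ 1; y = λ·(13 - 1) - 2 ≡ 10. → (1, 10)
4P: (1, 10) + (6, 14). λ = (14 - 10)/(6 - 1) ≡ 4/5 mod 19. 5⁻¹ ≡ 4 (mod 19) since 5·4 = 20 ≡ 1, so λ ≡ 16.
  x = λ² - 1 - 6 = 256 - 7 ≡ 2; y = λ·(1 - 2) - 10 ≡ 12. → (2, 12)
5P: (2, 12) + (6, 14). λ = (14 - 12)/(6 - 2) ≡ 2/4 mod 19. 4⁻¹ ≡ 5 (mod 19) since 4·5 = 20 ≡ 1, so λ ≡ 10.
  x = λ² - 2 - 6 = 100 - 8 ≡ 16; y = λ·(2 - 16) - 12 ≡ 0. → (16, 0)
6P: (16, 0) + (6, 14). λ = (14 - 0)/(6 - 16) ≡ 14/9 mod 19. 9⁻¹ ≡ 17 (mod 19), so λ ≡ 10.
  x = λ² - 16 - 6 = 100 - 22 ≡ 2; y = λ·(16 - 2) - 0 ≡ 7. → (2, 7)
7P: (2, 7) + (6, 14). λ = (14 - 7)/(6 - 2) ≡ 7/4 mod 19. 4⁻¹ ≡ 5 (mod 19) since 4·5 = 20 ≡ 1, so λ ≡ 16.
  x = λ² - 2 - 6 = 256 - 8 ≡ 1; y = λ·(2 - 1) - 7 ≡ 9. → (1, 9)
8P: (1, 9) + (6, 14). λ = (14 - 9)/(6 - 1) ≡ 5/5 mod 19. 5⁻¹ ≡ 4 (mod 19), so λ ≡ 1.
  x = λ² - 1 - 6 = 1 - 7 ≡ 13; y = λ·(1 - 13) - 9 ≡ 17. → (13, 17)
9P: (13, 17) + (6, 14). λ = (14 - 17)/(6 - 13) ≡ 16/12 mod 19. 12⁻¹ ≡ 8 (mod 19), so λ ≡ 14.
  x = λ² - 13 - 6 = 196 - 19 ≡ 6; y = λ·(13 - 6) - 17 ≡ 5. → (6, 5)
10P: (6, 5) + (6, 14): same x and y₁ ≡ -y₂, so the sum is O.
10P = O, so the order is 10.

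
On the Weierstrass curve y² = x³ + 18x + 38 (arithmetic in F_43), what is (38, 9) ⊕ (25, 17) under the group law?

(38, 9) + (25, 17). λ = (17 - 9)/(25 - 38) ≡ 8/30 mod 43. 30⁻¹ ≡ 33 (mod 43), so λ ≡ 6.
  x = λ² - 38 - 25 = 36 - 63 ≡ 16; y = λ·(38 - 16) - 9 ≡ 37. → (16, 37)

(16, 37)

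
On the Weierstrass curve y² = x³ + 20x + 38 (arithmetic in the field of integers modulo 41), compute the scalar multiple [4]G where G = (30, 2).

(18, 11)

Repeated addition: build up to 4G.
2G: tangent at (30, 2): λ = (3·30² + 20)/(2·2) ≡ 14/4. 4⁻¹ ≡ 31 (mod 41) since 4·31 = 124 ≡ 1, so λ ≡ 14·31 ≡ 24.
  x = λ² - 30 - 30 = 576 - 60 ≡ 24; y = λ·(30 - 24) - 2 ≡ 19. → (24, 19)
3G: (24, 19) + (30, 2). λ = (2 - 19)/(30 - 24) ≡ 24/6 mod 41. 6⁻¹ ≡ 7 (mod 41), so λ ≡ 4.
  x = λ² - 24 - 30 = 16 - 54 ≡ 3; y = λ·(24 - 3) - 19 ≡ 24. → (3, 24)
4G: (3, 24) + (30, 2). λ = (2 - 24)/(30 - 3) ≡ 19/27 mod 41. 27⁻¹ ≡ 38 (mod 41), so λ ≡ 25.
  x = λ² - 3 - 30 = 625 - 33 ≡ 18; y = λ·(3 - 18) - 24 ≡ 11. → (18, 11)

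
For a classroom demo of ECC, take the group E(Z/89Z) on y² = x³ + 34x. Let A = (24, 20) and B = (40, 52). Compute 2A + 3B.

(39, 6)

First 2A:
Repeated addition: build up to 2A.
2A: tangent at (24, 20): λ = (3·24² + 34)/(2·20) ≡ 71/40. 40⁻¹ ≡ 69 (mod 89), so λ ≡ 71·69 ≡ 4.
  x = λ² - 24 - 24 = 16 - 48 ≡ 57; y = λ·(24 - 57) - 20 ≡ 26. → (57, 26)
2A = (57, 26).
Next 3B:
Repeated addition: build up to 3B.
2B: tangent at (40, 52): λ = (3·40² + 34)/(2·52) ≡ 28/15. 15⁻¹ ≡ 6 (mod 89), so λ ≡ 28·6 ≡ 79.
  x = λ² - 40 - 40 = 6241 - 80 ≡ 20; y = λ·(40 - 20) - 52 ≡ 15. → (20, 15)
3B: (20, 15) + (40, 52). λ = (52 - 15)/(40 - 20) ≡ 37/20 mod 89. 20⁻¹ ≡ 49 (mod 89) since 20·49 = 980 ≡ 1, so λ ≡ 33.
  x = λ² - 20 - 40 = 1089 - 60 ≡ 50; y = λ·(20 - 50) - 15 ≡ 63. → (50, 63)
3B = (50, 63).
Finally 2A + 3B:
(57, 26) + (50, 63). λ = (63 - 26)/(50 - 57) ≡ 37/82 mod 89. 82⁻¹ ≡ 38 (mod 89), so λ ≡ 71.
  x = λ² - 57 - 50 = 5041 - 107 ≡ 39; y = λ·(57 - 39) - 26 ≡ 6. → (39, 6)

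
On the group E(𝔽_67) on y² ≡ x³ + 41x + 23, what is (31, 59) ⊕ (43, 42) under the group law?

(31, 59) + (43, 42). λ = (42 - 59)/(43 - 31) ≡ 50/12 mod 67. 12⁻¹ ≡ 28 (mod 67), so λ ≡ 60.
  x = λ² - 31 - 43 = 3600 - 74 ≡ 42; y = λ·(31 - 42) - 59 ≡ 18. → (42, 18)

(42, 18)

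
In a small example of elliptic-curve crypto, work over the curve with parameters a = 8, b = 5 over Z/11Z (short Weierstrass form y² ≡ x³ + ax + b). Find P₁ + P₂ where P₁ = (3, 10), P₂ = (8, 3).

(9, 5)

(3, 10) + (8, 3). λ = (3 - 10)/(8 - 3) ≡ 4/5 mod 11. 5⁻¹ ≡ 9 (mod 11), so λ ≡ 3.
  x = λ² - 3 - 8 = 9 - 11 ≡ 9; y = λ·(3 - 9) - 10 ≡ 5. → (9, 5)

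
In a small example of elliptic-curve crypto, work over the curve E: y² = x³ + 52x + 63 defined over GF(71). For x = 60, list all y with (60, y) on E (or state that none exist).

19, 52

x³ + 52x + 63 = 219183 ≡ 6 (mod 71).
Square roots of 6 mod 71: 19 and 52 (since 19² = 361 ≡ 6).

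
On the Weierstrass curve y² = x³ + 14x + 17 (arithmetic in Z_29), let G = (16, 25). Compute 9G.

(17, 8)

Double-and-add on 9 = (1001)₂. Start with G = (16, 25) for the leading 1-bit.
double: tangent at (16, 25): λ = (3·16² + 14)/(2·25) ≡ 28/21. 21⁻¹ ≡ 18 (mod 29), so λ ≡ 28·18 ≡ 11.
  x = λ² - 16 - 16 = 121 - 32 ≡ 2; y = λ·(16 - 2) - 25 ≡ 13. → (2, 13)
double: tangent at (2, 13): λ = (3·2² + 14)/(2·13) ≡ 26/26. 26⁻¹ ≡ 19 (mod 29) since 26·19 = 494 ≡ 1, so λ ≡ 26·19 ≡ 1.
  x = λ² - 2 - 2 = 1 - 4 ≡ 26; y = λ·(2 - 26) - 13 ≡ 21. → (26, 21)
double: tangent at (26, 21): λ = (3·26² + 14)/(2·21) ≡ 12/13. 13⁻¹ ≡ 9 (mod 29) since 13·9 = 117 ≡ 1, so λ ≡ 12·9 ≡ 21.
  x = λ² - 26 - 26 = 441 - 52 ≡ 12; y = λ·(26 - 12) - 21 ≡ 12. → (12, 12)
add G: (12, 12) + (16, 25). λ = (25 - 12)/(16 - 12) ≡ 13/4 mod 29. 4⁻¹ ≡ 22 (mod 29), so λ ≡ 25.
  x = λ² - 12 - 16 = 625 - 28 ≡ 17; y = λ·(12 - 17) - 12 ≡ 8. → (17, 8)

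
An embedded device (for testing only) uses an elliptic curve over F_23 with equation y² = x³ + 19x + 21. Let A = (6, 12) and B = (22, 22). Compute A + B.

(6, 12) + (22, 22). λ = (22 - 12)/(22 - 6) ≡ 10/16 mod 23. 16⁻¹ ≡ 13 (mod 23) since 16·13 = 208 ≡ 1, so λ ≡ 15.
  x = λ² - 6 - 22 = 225 - 28 ≡ 13; y = λ·(6 - 13) - 12 ≡ 21. → (13, 21)

(13, 21)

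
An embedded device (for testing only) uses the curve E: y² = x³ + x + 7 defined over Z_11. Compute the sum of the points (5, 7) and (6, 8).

(1, 8)

(5, 7) + (6, 8). λ = (8 - 7)/(6 - 5) ≡ 1/1 mod 11. 1⁻¹ ≡ 1 (mod 11) since 1·1 = 1 ≡ 1, so λ ≡ 1.
  x = λ² - 5 - 6 = 1 - 11 ≡ 1; y = λ·(5 - 1) - 7 ≡ 8. → (1, 8)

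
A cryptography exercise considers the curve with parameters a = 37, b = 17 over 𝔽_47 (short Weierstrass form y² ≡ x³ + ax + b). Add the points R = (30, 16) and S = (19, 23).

(12, 11)

(30, 16) + (19, 23). λ = (23 - 16)/(19 - 30) ≡ 7/36 mod 47. 36⁻¹ ≡ 17 (mod 47), so λ ≡ 25.
  x = λ² - 30 - 19 = 625 - 49 ≡ 12; y = λ·(30 - 12) - 16 ≡ 11. → (12, 11)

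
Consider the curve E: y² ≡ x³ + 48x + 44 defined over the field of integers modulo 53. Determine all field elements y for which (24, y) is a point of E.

x³ + 48x + 44 = 15020 ≡ 21 (mod 53).
21 is a non-residue mod 53; no y exists.

none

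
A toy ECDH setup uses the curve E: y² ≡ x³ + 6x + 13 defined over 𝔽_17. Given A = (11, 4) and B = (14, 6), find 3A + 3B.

First 3A:
Repeated addition: build up to 3A.
2A: tangent at (11, 4): λ = (3·11² + 6)/(2·4) ≡ 12/8. 8⁻¹ ≡ 15 (mod 17), so λ ≡ 12·15 ≡ 10.
  x = λ² - 11 - 11 = 100 - 22 ≡ 10; y = λ·(11 - 10) - 4 ≡ 6. → (10, 6)
3A: (10, 6) + (11, 4). λ = (4 - 6)/(11 - 10) ≡ 15/1 mod 17. 1⁻¹ ≡ 1 (mod 17), so λ ≡ 15.
  x = λ² - 10 - 11 = 225 - 21 ≡ 0; y = λ·(10 - 0) - 6 ≡ 8. → (0, 8)
3A = (0, 8).
Next 3B:
Repeated addition: build up to 3B.
2B: tangent at (14, 6): λ = (3·14² + 6)/(2·6) ≡ 16/12. 12⁻¹ ≡ 10 (mod 17), so λ ≡ 16·10 ≡ 7.
  x = λ² - 14 - 14 = 49 - 28 ≡ 4; y = λ·(14 - 4) - 6 ≡ 13. → (4, 13)
3B: (4, 13) + (14, 6). λ = (6 - 13)/(14 - 4) ≡ 10/10 mod 17. 10⁻¹ ≡ 12 (mod 17), so λ ≡ 1.
  x = λ² - 4 - 14 = 1 - 18 ≡ 0; y = λ·(4 - 0) - 13 ≡ 8. → (0, 8)
3B = (0, 8).
Finally 3A + 3B:
tangent at (0, 8): λ = (3·0² + 6)/(2·8) ≡ 6/16. 16⁻¹ ≡ 16 (mod 17) since 16·16 = 256 ≡ 1, so λ ≡ 6·16 ≡ 11.
  x = λ² - 0 - 0 = 121 - 0 ≡ 2; y = λ·(0 - 2) - 8 ≡ 4. → (2, 4)

(2, 4)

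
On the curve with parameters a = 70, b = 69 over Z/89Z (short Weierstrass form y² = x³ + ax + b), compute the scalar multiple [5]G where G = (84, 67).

Double-and-add on 5 = (101)₂. Start with G = (84, 67) for the leading 1-bit.
double: tangent at (84, 67): λ = (3·84² + 70)/(2·67) ≡ 56/45. 45⁻¹ ≡ 2 (mod 89) since 45·2 = 90 ≡ 1, so λ ≡ 56·2 ≡ 23.
  x = λ² - 84 - 84 = 529 - 168 ≡ 5; y = λ·(84 - 5) - 67 ≡ 59. → (5, 59)
double: tangent at (5, 59): λ = (3·5² + 70)/(2·59) ≡ 56/29. 29⁻¹ ≡ 43 (mod 89) since 29·43 = 1247 ≡ 1, so λ ≡ 56·43 ≡ 5.
  x = λ² - 5 - 5 = 25 - 10 ≡ 15; y = λ·(5 - 15) - 59 ≡ 69. → (15, 69)
add G: (15, 69) + (84, 67). λ = (67 - 69)/(84 - 15) ≡ 87/69 mod 89. 69⁻¹ ≡ 40 (mod 89), so λ ≡ 9.
  x = λ² - 15 - 84 = 81 - 99 ≡ 71; y = λ·(15 - 71) - 69 ≡ 50. → (71, 50)

(71, 50)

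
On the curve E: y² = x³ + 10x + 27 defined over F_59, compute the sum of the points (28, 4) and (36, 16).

(12, 20)

(28, 4) + (36, 16). λ = (16 - 4)/(36 - 28) ≡ 12/8 mod 59. 8⁻¹ ≡ 37 (mod 59) since 8·37 = 296 ≡ 1, so λ ≡ 31.
  x = λ² - 28 - 36 = 961 - 64 ≡ 12; y = λ·(28 - 12) - 4 ≡ 20. → (12, 20)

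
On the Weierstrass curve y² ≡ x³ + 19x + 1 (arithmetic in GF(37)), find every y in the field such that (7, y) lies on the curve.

x³ + 19x + 1 = 477 ≡ 33 (mod 37).
Square roots of 33 mod 37: 12 and 25 (since 12² = 144 ≡ 33).

12, 25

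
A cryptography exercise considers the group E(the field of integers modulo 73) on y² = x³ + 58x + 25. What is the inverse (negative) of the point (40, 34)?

(40, 39)

-(40, 34) = (40, -34 mod 73) = (40, 39).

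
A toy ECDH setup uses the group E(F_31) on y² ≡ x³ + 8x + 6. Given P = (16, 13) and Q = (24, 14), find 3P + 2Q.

(23, 22)

First 3P:
Repeated addition: build up to 3P.
2P: tangent at (16, 13): λ = (3·16² + 8)/(2·13) ≡ 1/26. 26⁻¹ ≡ 6 (mod 31) since 26·6 = 156 ≡ 1, so λ ≡ 1·6 ≡ 6.
  x = λ² - 16 - 16 = 36 - 32 ≡ 4; y = λ·(16 - 4) - 13 ≡ 28. → (4, 28)
3P: (4, 28) + (16, 13). λ = (13 - 28)/(16 - 4) ≡ 16/12 mod 31. 12⁻¹ ≡ 13 (mod 31) since 12·13 = 156 ≡ 1, so λ ≡ 22.
  x = λ² - 4 - 16 = 484 - 20 ≡ 30; y = λ·(4 - 30) - 28 ≡ 20. → (30, 20)
3P = (30, 20).
Next 2Q:
Repeated addition: build up to 2Q.
2Q: tangent at (24, 14): λ = (3·24² + 8)/(2·14) ≡ 0/28. 28⁻¹ ≡ 10 (mod 31), so λ ≡ 0·10 ≡ 0.
  x = λ² - 24 - 24 = 0 - 48 ≡ 14; y = λ·(24 - 14) - 14 ≡ 17. → (14, 17)
2Q = (14, 17).
Finally 3P + 2Q:
(30, 20) + (14, 17). λ = (17 - 20)/(14 - 30) ≡ 28/15 mod 31. 15⁻¹ ≡ 29 (mod 31), so λ ≡ 6.
  x = λ² - 30 - 14 = 36 - 44 ≡ 23; y = λ·(30 - 23) - 20 ≡ 22. → (23, 22)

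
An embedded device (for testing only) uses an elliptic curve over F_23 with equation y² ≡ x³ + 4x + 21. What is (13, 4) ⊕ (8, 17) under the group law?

(13, 4) + (8, 17). λ = (17 - 4)/(8 - 13) ≡ 13/18 mod 23. 18⁻¹ ≡ 9 (mod 23), so λ ≡ 2.
  x = λ² - 13 - 8 = 4 - 21 ≡ 6; y = λ·(13 - 6) - 4 ≡ 10. → (6, 10)

(6, 10)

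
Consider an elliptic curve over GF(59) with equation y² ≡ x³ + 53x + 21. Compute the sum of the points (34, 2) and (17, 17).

(0, 27)

(34, 2) + (17, 17). λ = (17 - 2)/(17 - 34) ≡ 15/42 mod 59. 42⁻¹ ≡ 52 (mod 59) since 42·52 = 2184 ≡ 1, so λ ≡ 13.
  x = λ² - 34 - 17 = 169 - 51 ≡ 0; y = λ·(34 - 0) - 2 ≡ 27. → (0, 27)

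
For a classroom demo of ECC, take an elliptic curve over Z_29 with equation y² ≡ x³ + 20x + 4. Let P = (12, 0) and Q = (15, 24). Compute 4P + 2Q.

First 4P:
Repeated addition: build up to 4P.
2P: (12, 0) + (12, 0): same x and y₁ ≡ -y₂, so the sum is ∞.
3P: ∞ + (12, 0) = (12, 0) (identity).
4P: (12, 0) + (12, 0): same x and y₁ ≡ -y₂, so the sum is ∞.
4P = ∞.
Next 2Q:
Repeated addition: build up to 2Q.
2Q: tangent at (15, 24): λ = (3·15² + 20)/(2·24) ≡ 28/19. 19⁻¹ ≡ 26 (mod 29), so λ ≡ 28·26 ≡ 3.
  x = λ² - 15 - 15 = 9 - 30 ≡ 8; y = λ·(15 - 8) - 24 ≡ 26. → (8, 26)
2Q = (8, 26).
Finally 4P + 2Q:
∞ + (8, 26) = (8, 26) (identity).

(8, 26)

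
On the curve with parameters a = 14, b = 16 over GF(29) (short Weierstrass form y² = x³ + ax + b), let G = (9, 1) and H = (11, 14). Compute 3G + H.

O

First 3G:
Repeated addition: build up to 3G.
2G: tangent at (9, 1): λ = (3·9² + 14)/(2·1) ≡ 25/2. 2⁻¹ ≡ 15 (mod 29), so λ ≡ 25·15 ≡ 27.
  x = λ² - 9 - 9 = 729 - 18 ≡ 15; y = λ·(9 - 15) - 1 ≡ 11. → (15, 11)
3G: (15, 11) + (9, 1). λ = (1 - 11)/(9 - 15) ≡ 19/23 mod 29. 23⁻¹ ≡ 24 (mod 29), so λ ≡ 21.
  x = λ² - 15 - 9 = 441 - 24 ≡ 11; y = λ·(15 - 11) - 11 ≡ 15. → (11, 15)
3G = (11, 15).
Finally 3G + H:
(11, 15) + (11, 14): same x and y₁ ≡ -y₂, so the sum is ∞.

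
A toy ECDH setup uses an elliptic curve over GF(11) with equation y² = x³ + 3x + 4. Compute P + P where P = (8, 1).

(0, 9)

tangent at (8, 1): λ = (3·8² + 3)/(2·1) ≡ 8/2. 2⁻¹ ≡ 6 (mod 11) since 2·6 = 12 ≡ 1, so λ ≡ 8·6 ≡ 4.
  x = λ² - 8 - 8 = 16 - 16 ≡ 0; y = λ·(8 - 0) - 1 ≡ 9. → (0, 9)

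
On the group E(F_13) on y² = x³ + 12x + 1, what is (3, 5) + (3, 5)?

(7, 8)

tangent at (3, 5): λ = (3·3² + 12)/(2·5) ≡ 0/10. 10⁻¹ ≡ 4 (mod 13), so λ ≡ 0·4 ≡ 0.
  x = λ² - 3 - 3 = 0 - 6 ≡ 7; y = λ·(3 - 7) - 5 ≡ 8. → (7, 8)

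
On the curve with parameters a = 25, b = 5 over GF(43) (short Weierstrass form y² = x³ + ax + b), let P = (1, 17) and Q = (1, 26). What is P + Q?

The two points share x = 1 and their y-coordinates satisfy 17 + 26 ≡ 0 (mod 43), so they are inverses. Their sum is the point at infinity.

O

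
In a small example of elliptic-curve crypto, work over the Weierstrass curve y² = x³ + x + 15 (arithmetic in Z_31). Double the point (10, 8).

(25, 14)

tangent at (10, 8): λ = (3·10² + 1)/(2·8) ≡ 22/16. 16⁻¹ ≡ 2 (mod 31) since 16·2 = 32 ≡ 1, so λ ≡ 22·2 ≡ 13.
  x = λ² - 10 - 10 = 169 - 20 ≡ 25; y = λ·(10 - 25) - 8 ≡ 14. → (25, 14)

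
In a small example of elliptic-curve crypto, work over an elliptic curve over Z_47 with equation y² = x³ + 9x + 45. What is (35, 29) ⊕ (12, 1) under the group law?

(35, 29) + (12, 1). λ = (1 - 29)/(12 - 35) ≡ 19/24 mod 47. 24⁻¹ ≡ 2 (mod 47), so λ ≡ 38.
  x = λ² - 35 - 12 = 1444 - 47 ≡ 34; y = λ·(35 - 34) - 29 ≡ 9. → (34, 9)

(34, 9)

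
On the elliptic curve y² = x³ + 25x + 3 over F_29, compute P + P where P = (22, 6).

(10, 21)

tangent at (22, 6): λ = (3·22² + 25)/(2·6) ≡ 27/12. 12⁻¹ ≡ 17 (mod 29) since 12·17 = 204 ≡ 1, so λ ≡ 27·17 ≡ 24.
  x = λ² - 22 - 22 = 576 - 44 ≡ 10; y = λ·(22 - 10) - 6 ≡ 21. → (10, 21)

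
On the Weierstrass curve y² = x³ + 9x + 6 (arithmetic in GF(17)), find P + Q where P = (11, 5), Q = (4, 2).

(6, 2)

(11, 5) + (4, 2). λ = (2 - 5)/(4 - 11) ≡ 14/10 mod 17. 10⁻¹ ≡ 12 (mod 17), so λ ≡ 15.
  x = λ² - 11 - 4 = 225 - 15 ≡ 6; y = λ·(11 - 6) - 5 ≡ 2. → (6, 2)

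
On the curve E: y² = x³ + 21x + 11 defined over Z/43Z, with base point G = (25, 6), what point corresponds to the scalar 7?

Repeated addition: build up to 7G.
2G: tangent at (25, 6): λ = (3·25² + 21)/(2·6) ≡ 4/12. 12⁻¹ ≡ 18 (mod 43) since 12·18 = 216 ≡ 1, so λ ≡ 4·18 ≡ 29.
  x = λ² - 25 - 25 = 841 - 50 ≡ 17; y = λ·(25 - 17) - 6 ≡ 11. → (17, 11)
3G: (17, 11) + (25, 6). λ = (6 - 11)/(25 - 17) ≡ 38/8 mod 43. 8⁻¹ ≡ 27 (mod 43) since 8·27 = 216 ≡ 1, so λ ≡ 37.
  x = λ² - 17 - 25 = 1369 - 42 ≡ 37; y = λ·(17 - 37) - 11 ≡ 23. → (37, 23)
4G: (37, 23) + (25, 6). λ = (6 - 23)/(25 - 37) ≡ 26/31 mod 43. 31⁻¹ ≡ 25 (mod 43) since 31·25 = 775 ≡ 1, so λ ≡ 5.
  x = λ² - 37 - 25 = 25 - 62 ≡ 6; y = λ·(37 - 6) - 23 ≡ 3. → (6, 3)
5G: (6, 3) + (25, 6). λ = (6 - 3)/(25 - 6) ≡ 3/19 mod 43. 19⁻¹ ≡ 34 (mod 43), so λ ≡ 16.
  x = λ² - 6 - 25 = 256 - 31 ≡ 10; y = λ·(6 - 10) - 3 ≡ 19. → (10, 19)
6G: (10, 19) + (25, 6). λ = (6 - 19)/(25 - 10) ≡ 30/15 mod 43. 15⁻¹ ≡ 23 (mod 43), so λ ≡ 2.
  x = λ² - 10 - 25 = 4 - 35 ≡ 12; y = λ·(10 - 12) - 19 ≡ 20. → (12, 20)
7G: (12, 20) + (25, 6). λ = (6 - 20)/(25 - 12) ≡ 29/13 mod 43. 13⁻¹ ≡ 10 (mod 43) since 13·10 = 130 ≡ 1, so λ ≡ 32.
  x = λ² - 12 - 25 = 1024 - 37 ≡ 41; y = λ·(12 - 41) - 20 ≡ 41. → (41, 41)

(41, 41)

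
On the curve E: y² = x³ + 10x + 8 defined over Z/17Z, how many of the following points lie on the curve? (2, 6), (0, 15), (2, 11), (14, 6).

(2, 6): 6² ≡ 2, rhs ≡ 2 → on.
(0, 15): 15² ≡ 4, rhs ≡ 8 → off.
(2, 11): 11² ≡ 2, rhs ≡ 2 → on.
(14, 6): 6² ≡ 2, rhs ≡ 2 → on.

3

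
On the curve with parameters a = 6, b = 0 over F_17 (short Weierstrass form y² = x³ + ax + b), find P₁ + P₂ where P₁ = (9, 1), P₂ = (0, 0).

(9, 1) + (0, 0). λ = (0 - 1)/(0 - 9) ≡ 16/8 mod 17. 8⁻¹ ≡ 15 (mod 17) since 8·15 = 120 ≡ 1, so λ ≡ 2.
  x = λ² - 9 - 0 = 4 - 9 ≡ 12; y = λ·(9 - 12) - 1 ≡ 10. → (12, 10)

(12, 10)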